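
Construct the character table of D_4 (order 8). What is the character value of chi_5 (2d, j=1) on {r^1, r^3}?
Conjugacy classes: {e} of size 1, {r^2} of size 1, {r^1, r^3} of size 2, {s, sr^2, ...} of size 2, {sr, sr^3, ...} of size 2.
Character table:
  irrep \ class              {e} (size 1)  {r^2} (size 1)  {r^1, r^3} (size 2)  {s, sr^2, ...} (size 2)  {sr, sr^3, ...} (size 2)
  chi_1 (triv)               1             1               1                    1                        1                       
  chi_2 (sign: r->1, s->-1)  1             1               1                    -1                       -1                      
  chi_3 (r->-1, s->1)        1             1               -1                   1                        -1                      
  chi_4 (r->-1, s->-1)       1             1               -1                   -1                       1                       
  chi_5 (2d, j=1)            2             -2              0                    0                        0                       

Spot check: chi_5 (2d, j=1) on {r^1, r^3} = 0.

Details: D_4 has order 2*4 = 8 with 5 conjugacy classes, hence 5 irreducibles. Sum of squared dims 1 + 1 + 1 + 1 + 4 = 8 = |G|. Linear characters come from the abelianisation; the 2-dimensional irreps have character r^k -> 2*cos(2*pi*j*k/4), reflections -> 0.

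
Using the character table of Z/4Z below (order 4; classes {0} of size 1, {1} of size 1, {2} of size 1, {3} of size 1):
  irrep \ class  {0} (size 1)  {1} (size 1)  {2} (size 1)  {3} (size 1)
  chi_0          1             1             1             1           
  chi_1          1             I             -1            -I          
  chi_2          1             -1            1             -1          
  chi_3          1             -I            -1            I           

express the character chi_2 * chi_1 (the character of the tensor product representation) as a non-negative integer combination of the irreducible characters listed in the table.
chi_2 tensor chi_1 = chi_3 (all other irreducibles have multiplicity 0).

Why: The character of a tensor product is the pointwise product (chi_2 * chi_1)(C) = chi_2(C) * chi_1(C):
  {0}: (1)*(1), {1}: (-1)*(I), {2}: (1)*(-1), {3}: (-1)*(-I)
so (chi_2 * chi_1) takes values
  {0} -> 1, {1} -> -I, {2} -> -1, {3} -> I.
Now take the inner product of this character with each irreducible chi from the table, <chi_2*chi_1, chi> = (1/4) sum_C |C| (chi_2*chi_1)(C) conj(chi(C)):
  <chi_2*chi_1, chi_0> = (1/4)[1*(1)*conj(1) + 1*(-I)*conj(1) + 1*(-1)*conj(1) + 1*(I)*conj(1)]
      = (1/4)[(1) + (-I) + (-1) + (I)] = 0/4 = 0
  <chi_2*chi_1, chi_1> = (1/4)[1*(1)*conj(1) + 1*(-I)*conj(I) + 1*(-1)*conj(-1) + 1*(I)*conj(-I)]
      = (1/4)[(1) + (-1) + (1) + (-1)] = 0/4 = 0
  <chi_2*chi_1, chi_2> = (1/4)[1*(1)*conj(1) + 1*(-I)*conj(-1) + 1*(-1)*conj(1) + 1*(I)*conj(-1)]
      = (1/4)[(1) + (I) + (-1) + (-I)] = 0/4 = 0
  <chi_2*chi_1, chi_3> = (1/4)[1*(1)*conj(1) + 1*(-I)*conj(-I) + 1*(-1)*conj(-1) + 1*(I)*conj(I)]
      = (1/4)[(1) + (1) + (1) + (1)] = 4/4 = 1
(Exp terms are combined using exp(i*s)*conj(exp(i*t)) = exp(i*(s-t)), and sums of them are collapsed using the identity that for every m > 1 the m distinct m-th roots of unity sum to 0, e.g. 1 + exp(2*I*pi/3) + exp(-2*I*pi/3) = 0.)
Hence the multiplicities are chi_3: 1. Dimension check: dim(chi_2)*dim(chi_1) = 1*1 = 1 and sum (mult * dim) = 1*1 = 1.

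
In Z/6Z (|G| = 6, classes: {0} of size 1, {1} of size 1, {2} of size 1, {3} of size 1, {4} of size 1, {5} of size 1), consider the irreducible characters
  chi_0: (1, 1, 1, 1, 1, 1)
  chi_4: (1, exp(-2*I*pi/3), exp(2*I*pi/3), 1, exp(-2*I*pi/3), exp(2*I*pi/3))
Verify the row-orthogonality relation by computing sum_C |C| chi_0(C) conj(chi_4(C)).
Sum = 0; so <chi_0, chi_4> = 0 (distinct irreducibles are orthogonal).

Argument: Compute term by term over conjugacy classes (|C| * chi_0(C) * conj(chi_4(C))):
  1*(1)*conj(1) + 1*(1)*conj(exp(-2*I*pi/3)) + 1*(1)*conj(exp(2*I*pi/3)) + 1*(1)*conj(1) + 1*(1)*conj(exp(-2*I*pi/3)) + 1*(1)*conj(exp(2*I*pi/3))
  = (1) + (exp(2*I*pi/3)) + (exp(-2*I*pi/3)) + (1) + (exp(2*I*pi/3)) + (exp(-2*I*pi/3))
  = 0.
(Exp terms are combined using exp(i*s)*conj(exp(i*t)) = exp(i*(s-t)), and sums of them are collapsed using the identity that for every m > 1 the m distinct m-th roots of unity sum to 0, e.g. 1 + exp(2*I*pi/3) + exp(-2*I*pi/3) = 0.)
Dividing by |G| = 6 gives 0/6 = 0, matching the row-orthogonality relation <chi_0, chi_4> = [chi_0 = chi_4].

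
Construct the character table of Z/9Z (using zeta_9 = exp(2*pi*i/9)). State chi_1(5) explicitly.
Character table of Z/9Z (irreps indexed chi_0,...,chi_8 with chi_k(m) = zeta_9^(k*m), zeta_9 = exp(2*pi*i/9)):
  irrep \ class  {0} (size 1)  {1} (size 1)    {2} (size 1)    {3} (size 1)    {4} (size 1)    {5} (size 1)    {6} (size 1)    {7} (size 1)    {8} (size 1)  
  chi_0          1             1               1               1               1               1               1               1               1             
  chi_1          1             exp(2*I*pi/9)   exp(4*I*pi/9)   exp(2*I*pi/3)   exp(8*I*pi/9)   exp(-8*I*pi/9)  exp(-2*I*pi/3)  exp(-4*I*pi/9)  exp(-2*I*pi/9)
  chi_2          1             exp(4*I*pi/9)   exp(8*I*pi/9)   exp(-2*I*pi/3)  exp(-2*I*pi/9)  exp(2*I*pi/9)   exp(2*I*pi/3)   exp(-8*I*pi/9)  exp(-4*I*pi/9)
  chi_3          1             exp(2*I*pi/3)   exp(-2*I*pi/3)  1               exp(2*I*pi/3)   exp(-2*I*pi/3)  1               exp(2*I*pi/3)   exp(-2*I*pi/3)
  chi_4          1             exp(8*I*pi/9)   exp(-2*I*pi/9)  exp(2*I*pi/3)   exp(-4*I*pi/9)  exp(4*I*pi/9)   exp(-2*I*pi/3)  exp(2*I*pi/9)   exp(-8*I*pi/9)
  chi_5          1             exp(-8*I*pi/9)  exp(2*I*pi/9)   exp(-2*I*pi/3)  exp(4*I*pi/9)   exp(-4*I*pi/9)  exp(2*I*pi/3)   exp(-2*I*pi/9)  exp(8*I*pi/9) 
  chi_6          1             exp(-2*I*pi/3)  exp(2*I*pi/3)   1               exp(-2*I*pi/3)  exp(2*I*pi/3)   1               exp(-2*I*pi/3)  exp(2*I*pi/3) 
  chi_7          1             exp(-4*I*pi/9)  exp(-8*I*pi/9)  exp(2*I*pi/3)   exp(2*I*pi/9)   exp(-2*I*pi/9)  exp(-2*I*pi/3)  exp(8*I*pi/9)   exp(4*I*pi/9) 
  chi_8          1             exp(-2*I*pi/9)  exp(-4*I*pi/9)  exp(-2*I*pi/3)  exp(-8*I*pi/9)  exp(8*I*pi/9)   exp(2*I*pi/3)   exp(4*I*pi/9)   exp(2*I*pi/9) 

Spot check: chi_1(5) = zeta_9^(1*5) = zeta_9^5 = exp(-8*I*pi/9).

Reasoning: Z/9Z is abelian, so all 9 irreducible complex representations are 1-dimensional. They are given by chi_k(m) = zeta_9^(k*m) for k = 0,...,8. Row orthogonality: sum_m chi_k(m) conj(chi_l(m)) = 9 * [k = l].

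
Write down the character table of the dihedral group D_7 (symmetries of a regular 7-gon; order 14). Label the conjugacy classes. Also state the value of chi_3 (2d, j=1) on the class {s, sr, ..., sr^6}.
Conjugacy classes: {e} of size 1, {r^1, r^6} of size 2, {r^2, r^5} of size 2, {r^3, r^4} of size 2, {s, sr, ..., sr^6} of size 7.
Character table:
  irrep \ class              {e} (size 1)  {r^1, r^6} (size 2)  {r^2, r^5} (size 2)  {r^3, r^4} (size 2)  {s, sr, ..., sr^6} (size 7)
  chi_1 (triv)               1             1                    1                    1                    1                          
  chi_2 (sign: r->1, s->-1)  1             1                    1                    1                    -1                         
  chi_3 (2d, j=1)            2             2*cos(2*pi/7)        -2*cos(3*pi/7)       -2*cos(pi/7)         0                          
  chi_4 (2d, j=2)            2             -2*cos(3*pi/7)       -2*cos(pi/7)         2*cos(2*pi/7)        0                          
  chi_5 (2d, j=3)            2             -2*cos(pi/7)         2*cos(2*pi/7)        -2*cos(3*pi/7)       0                          

Spot check: chi_3 (2d, j=1) on {s, sr, ..., sr^6} = 0.

Reasoning: D_7 has order 2*7 = 14 with 5 conjugacy classes, hence 5 irreducibles. Sum of squared dims 1 + 1 + 4 + 4 + 4 = 14 = |G|. Linear characters come from the abelianisation; the 2-dimensional irreps have character r^k -> 2*cos(2*pi*j*k/7), reflections -> 0.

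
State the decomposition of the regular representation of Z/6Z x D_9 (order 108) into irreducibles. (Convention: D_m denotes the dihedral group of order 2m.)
Each irreducible V_i of dimension d_i appears with multiplicity d_i, i.e. rho_reg = (direct sum over all irreducibles V_i) d_i V_i. The irreducible dimensions for Z/6Z x D_9 are 1, 1, 1, 1, 1, 1, 1, 1, 1, 1, 1, 1, 2, 2, 2, 2, 2, 2, 2, 2, 2, 2, 2, 2, 2, 2, 2, 2, 2, 2, 2, 2, 2, 2, 2, 2: 12 irreducibles of dimension 1, each with multiplicity 1; 24 irreducibles of dimension 2, each with multiplicity 2. Total dimension 12*1*1 + 24*2*2 = 108 = |G|.

Working: General theorem: in the regular representation of a finite group G, each irreducible appears with multiplicity equal to its dimension. Check: dim(rho_reg) = sum d_i^2 = 1 + 1 + 1 + 1 + 1 + 1 + 1 + 1 + 1 + 1 + 1 + 1 + 4 + 4 + 4 + 4 + 4 + 4 + 4 + 4 + 4 + 4 + 4 + 4 + 4 + 4 + 4 + 4 + 4 + 4 + 4 + 4 + 4 + 4 + 4 + 4 = 108 = |G|.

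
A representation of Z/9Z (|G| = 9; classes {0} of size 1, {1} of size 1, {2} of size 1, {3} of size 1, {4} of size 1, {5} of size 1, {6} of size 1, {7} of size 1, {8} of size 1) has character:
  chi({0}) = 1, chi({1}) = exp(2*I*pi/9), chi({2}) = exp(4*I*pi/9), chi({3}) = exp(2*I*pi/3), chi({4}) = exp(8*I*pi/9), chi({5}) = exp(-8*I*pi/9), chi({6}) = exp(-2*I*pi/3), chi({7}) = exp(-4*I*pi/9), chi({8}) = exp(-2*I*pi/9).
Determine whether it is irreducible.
Irreducible: <chi, chi> = 1.

Justification: <chi, chi> = (1/|G|) sum_C |C| * |chi(C)|^2 = (1/9)[1*|1|^2 + 1*|exp(2*I*pi/9)|^2 + 1*|exp(4*I*pi/9)|^2 + 1*|exp(2*I*pi/3)|^2 + 1*|exp(8*I*pi/9)|^2 + 1*|exp(-8*I*pi/9)|^2 + 1*|exp(-2*I*pi/3)|^2 + 1*|exp(-4*I*pi/9)|^2 + 1*|exp(-2*I*pi/9)|^2]
  = (1/9)[(1) + (1) + (1) + (1) + (1) + (1) + (1) + (1) + (1)] = 9/9 = 1.
(Exp terms are combined using exp(i*s)*conj(exp(i*t)) = exp(i*(s-t)), and sums of them are collapsed using the identity that for every m > 1 the m distinct m-th roots of unity sum to 0, e.g. 1 + exp(2*I*pi/3) + exp(-2*I*pi/3) = 0.)
A character is irreducible iff <chi, chi> = 1, so this representation is irreducible.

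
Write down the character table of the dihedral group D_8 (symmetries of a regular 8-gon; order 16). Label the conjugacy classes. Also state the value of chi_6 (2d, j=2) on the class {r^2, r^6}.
Conjugacy classes: {e} of size 1, {r^4} of size 1, {r^1, r^7} of size 2, {r^2, r^6} of size 2, {r^3, r^5} of size 2, {s, sr^2, ...} of size 4, {sr, sr^3, ...} of size 4.
Character table:
  irrep \ class              {e} (size 1)  {r^4} (size 1)  {r^1, r^7} (size 2)  {r^2, r^6} (size 2)  {r^3, r^5} (size 2)  {s, sr^2, ...} (size 4)  {sr, sr^3, ...} (size 4)
  chi_1 (triv)               1             1               1                    1                    1                    1                        1                       
  chi_2 (sign: r->1, s->-1)  1             1               1                    1                    1                    -1                       -1                      
  chi_3 (r->-1, s->1)        1             1               -1                   1                    -1                   1                        -1                      
  chi_4 (r->-1, s->-1)       1             1               -1                   1                    -1                   -1                       1                       
  chi_5 (2d, j=1)            2             -2              sqrt(2)              0                    -sqrt(2)             0                        0                       
  chi_6 (2d, j=2)            2             2               0                    -2                   0                    0                        0                       
  chi_7 (2d, j=3)            2             -2              -sqrt(2)             0                    sqrt(2)              0                        0                       

Spot check: chi_6 (2d, j=2) on {r^2, r^6} = -2.

Derivation: D_8 has order 2*8 = 16 with 7 conjugacy classes, hence 7 irreducibles. Sum of squared dims 1 + 1 + 1 + 1 + 4 + 4 + 4 = 16 = |G|. Linear characters come from the abelianisation; the 2-dimensional irreps have character r^k -> 2*cos(2*pi*j*k/8), reflections -> 0.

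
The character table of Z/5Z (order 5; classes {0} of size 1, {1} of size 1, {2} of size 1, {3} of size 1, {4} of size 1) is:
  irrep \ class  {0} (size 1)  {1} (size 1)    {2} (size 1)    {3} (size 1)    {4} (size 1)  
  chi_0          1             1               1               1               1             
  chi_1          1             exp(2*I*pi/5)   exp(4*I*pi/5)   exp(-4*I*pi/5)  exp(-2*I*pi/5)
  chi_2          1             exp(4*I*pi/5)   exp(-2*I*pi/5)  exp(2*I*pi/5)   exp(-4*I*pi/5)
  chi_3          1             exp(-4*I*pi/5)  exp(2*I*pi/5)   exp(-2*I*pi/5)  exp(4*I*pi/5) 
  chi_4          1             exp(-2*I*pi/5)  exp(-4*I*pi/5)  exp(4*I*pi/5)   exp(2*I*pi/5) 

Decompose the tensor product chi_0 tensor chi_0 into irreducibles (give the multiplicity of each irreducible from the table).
chi_0 tensor chi_0 = chi_0 (all other irreducibles have multiplicity 0).

Working: The character of a tensor product is the pointwise product (chi_0 * chi_0)(C) = chi_0(C) * chi_0(C):
  {0}: (1)*(1), {1}: (1)*(1), {2}: (1)*(1), {3}: (1)*(1), {4}: (1)*(1)
so (chi_0 * chi_0) takes values
  {0} -> 1, {1} -> 1, {2} -> 1, {3} -> 1, {4} -> 1.
Now take the inner product of this character with each irreducible chi from the table, <chi_0*chi_0, chi> = (1/5) sum_C |C| (chi_0*chi_0)(C) conj(chi(C)):
  <chi_0*chi_0, chi_0> = (1/5)[1*(1)*conj(1) + 1*(1)*conj(1) + 1*(1)*conj(1) + 1*(1)*conj(1) + 1*(1)*conj(1)]
      = (1/5)[(1) + (1) + (1) + (1) + (1)] = 5/5 = 1
  <chi_0*chi_0, chi_1> = (1/5)[1*(1)*conj(1) + 1*(1)*conj(exp(2*I*pi/5)) + 1*(1)*conj(exp(4*I*pi/5)) + 1*(1)*conj(exp(-4*I*pi/5)) + 1*(1)*conj(exp(-2*I*pi/5))]
      = (1/5)[(1) + (exp(-2*I*pi/5)) + (exp(-4*I*pi/5)) + (exp(4*I*pi/5)) + (exp(2*I*pi/5))] = 0/5 = 0
  <chi_0*chi_0, chi_2> = (1/5)[1*(1)*conj(1) + 1*(1)*conj(exp(4*I*pi/5)) + 1*(1)*conj(exp(-2*I*pi/5)) + 1*(1)*conj(exp(2*I*pi/5)) + 1*(1)*conj(exp(-4*I*pi/5))]
      = (1/5)[(1) + (exp(-4*I*pi/5)) + (exp(2*I*pi/5)) + (exp(-2*I*pi/5)) + (exp(4*I*pi/5))] = 0/5 = 0
  <chi_0*chi_0, chi_3> = (1/5)[1*(1)*conj(1) + 1*(1)*conj(exp(-4*I*pi/5)) + 1*(1)*conj(exp(2*I*pi/5)) + 1*(1)*conj(exp(-2*I*pi/5)) + 1*(1)*conj(exp(4*I*pi/5))]
      = (1/5)[(1) + (exp(4*I*pi/5)) + (exp(-2*I*pi/5)) + (exp(2*I*pi/5)) + (exp(-4*I*pi/5))] = 0/5 = 0
  <chi_0*chi_0, chi_4> = (1/5)[1*(1)*conj(1) + 1*(1)*conj(exp(-2*I*pi/5)) + 1*(1)*conj(exp(-4*I*pi/5)) + 1*(1)*conj(exp(4*I*pi/5)) + 1*(1)*conj(exp(2*I*pi/5))]
      = (1/5)[(1) + (exp(2*I*pi/5)) + (exp(4*I*pi/5)) + (exp(-4*I*pi/5)) + (exp(-2*I*pi/5))] = 0/5 = 0
(Exp terms are combined using exp(i*s)*conj(exp(i*t)) = exp(i*(s-t)), and sums of them are collapsed using the identity that for every m > 1 the m distinct m-th roots of unity sum to 0, e.g. 1 + exp(2*I*pi/3) + exp(-2*I*pi/3) = 0.)
Hence the multiplicities are chi_0: 1. Dimension check: dim(chi_0)*dim(chi_0) = 1*1 = 1 and sum (mult * dim) = 1*1 = 1.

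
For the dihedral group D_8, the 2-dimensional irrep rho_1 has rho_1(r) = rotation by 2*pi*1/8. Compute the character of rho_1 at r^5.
chi_{rho_1}(r^5) = 2*cos(2*pi*1*5/8) = -sqrt(2)

Argument: rho_1(r^5) is rotation by angle 2*pi*1*5/8, whose trace is 2*cos(2*pi*1*5/8) = -sqrt(2).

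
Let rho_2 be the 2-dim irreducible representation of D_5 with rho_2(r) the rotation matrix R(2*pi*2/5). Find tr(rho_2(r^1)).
chi_{rho_2}(r^1) = 2*cos(2*pi*2*1/5) = -sqrt(5)/2 - 1/2

Argument: rho_2(r^1) is rotation by angle 2*pi*2*1/5, whose trace is 2*cos(2*pi*2*1/5) = -sqrt(5)/2 - 1/2.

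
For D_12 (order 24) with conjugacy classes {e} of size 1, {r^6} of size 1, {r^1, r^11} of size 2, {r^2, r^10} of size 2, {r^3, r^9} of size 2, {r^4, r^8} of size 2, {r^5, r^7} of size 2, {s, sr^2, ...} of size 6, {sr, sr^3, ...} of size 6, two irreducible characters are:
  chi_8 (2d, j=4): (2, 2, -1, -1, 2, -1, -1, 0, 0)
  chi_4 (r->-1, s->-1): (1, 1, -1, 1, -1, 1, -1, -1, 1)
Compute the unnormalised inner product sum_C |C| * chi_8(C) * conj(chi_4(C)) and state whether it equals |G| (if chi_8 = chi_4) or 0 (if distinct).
Sum = 0; so <chi_8, chi_4> = 0 (distinct irreducibles are orthogonal).

Reasoning: Compute term by term over conjugacy classes (|C| * chi_8(C) * conj(chi_4(C))):
  1*(2)*conj(1) + 1*(2)*conj(1) + 2*(-1)*conj(-1) + 2*(-1)*conj(1) + 2*(2)*conj(-1) + 2*(-1)*conj(1) + 2*(-1)*conj(-1) + 6*(0)*conj(-1) + 6*(0)*conj(1)
  = (2) + (2) + (2) + (-2) + (-4) + (-2) + (2) + (0) + (0)
  = 0.
Dividing by |G| = 24 gives 0/24 = 0, matching the row-orthogonality relation <chi_8, chi_4> = [chi_8 = chi_4].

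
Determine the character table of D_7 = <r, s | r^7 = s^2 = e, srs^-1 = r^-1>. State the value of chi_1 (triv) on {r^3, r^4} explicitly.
Conjugacy classes: {e} of size 1, {r^1, r^6} of size 2, {r^2, r^5} of size 2, {r^3, r^4} of size 2, {s, sr, ..., sr^6} of size 7.
Character table:
  irrep \ class              {e} (size 1)  {r^1, r^6} (size 2)  {r^2, r^5} (size 2)  {r^3, r^4} (size 2)  {s, sr, ..., sr^6} (size 7)
  chi_1 (triv)               1             1                    1                    1                    1                          
  chi_2 (sign: r->1, s->-1)  1             1                    1                    1                    -1                         
  chi_3 (2d, j=1)            2             2*cos(2*pi/7)        -2*cos(3*pi/7)       -2*cos(pi/7)         0                          
  chi_4 (2d, j=2)            2             -2*cos(3*pi/7)       -2*cos(pi/7)         2*cos(2*pi/7)        0                          
  chi_5 (2d, j=3)            2             -2*cos(pi/7)         2*cos(2*pi/7)        -2*cos(3*pi/7)       0                          

Spot check: chi_1 (triv) on {r^3, r^4} = 1.

Details: D_7 has order 2*7 = 14 with 5 conjugacy classes, hence 5 irreducibles. Sum of squared dims 1 + 1 + 4 + 4 + 4 = 14 = |G|. Linear characters come from the abelianisation; the 2-dimensional irreps have character r^k -> 2*cos(2*pi*j*k/7), reflections -> 0.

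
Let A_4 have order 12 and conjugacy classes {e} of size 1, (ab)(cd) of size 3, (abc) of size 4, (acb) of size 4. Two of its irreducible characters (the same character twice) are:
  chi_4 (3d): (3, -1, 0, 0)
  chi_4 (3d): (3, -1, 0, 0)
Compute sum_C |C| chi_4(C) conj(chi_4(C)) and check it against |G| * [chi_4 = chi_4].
Sum = 12 = |G| = 12; so <chi_4, chi_4> = 1 (norm-1 confirms irreducibility).

Working: Compute term by term over conjugacy classes (|C| * chi_4(C) * conj(chi_4(C))):
  1*(3)*conj(3) + 3*(-1)*conj(-1) + 4*(0)*conj(0) + 4*(0)*conj(0)
  = (9) + (3) + (0) + (0)
  = 12.
(Exp terms are combined using exp(i*s)*conj(exp(i*t)) = exp(i*(s-t)), and sums of them are collapsed using the identity that for every m > 1 the m distinct m-th roots of unity sum to 0, e.g. 1 + exp(2*I*pi/3) + exp(-2*I*pi/3) = 0.)
Dividing by |G| = 12 gives 12/12 = 1, matching the row-orthogonality relation <chi_4, chi_4> = [chi_4 = chi_4].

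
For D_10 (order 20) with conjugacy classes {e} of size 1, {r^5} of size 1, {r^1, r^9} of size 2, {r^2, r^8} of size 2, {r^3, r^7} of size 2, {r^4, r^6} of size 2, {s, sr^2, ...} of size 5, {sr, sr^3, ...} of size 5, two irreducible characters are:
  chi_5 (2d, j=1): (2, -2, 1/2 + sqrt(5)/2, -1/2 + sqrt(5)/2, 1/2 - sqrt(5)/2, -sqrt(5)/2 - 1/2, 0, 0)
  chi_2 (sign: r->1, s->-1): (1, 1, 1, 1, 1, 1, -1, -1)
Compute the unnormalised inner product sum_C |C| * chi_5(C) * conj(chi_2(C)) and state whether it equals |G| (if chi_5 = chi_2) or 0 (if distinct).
Sum = 0; so <chi_5, chi_2> = 0 (distinct irreducibles are orthogonal).

Explanation: Compute term by term over conjugacy classes (|C| * chi_5(C) * conj(chi_2(C))):
  1*(2)*conj(1) + 1*(-2)*conj(1) + 2*(1/2 + sqrt(5)/2)*conj(1) + 2*(-1/2 + sqrt(5)/2)*conj(1) + 2*(1/2 - sqrt(5)/2)*conj(1) + 2*(-sqrt(5)/2 - 1/2)*conj(1) + 5*(0)*conj(-1) + 5*(0)*conj(-1)
  = (2) + (-2) + (1 + sqrt(5)) + (-1 + sqrt(5)) + (1 - sqrt(5)) + (-sqrt(5) - 1) + (0) + (0)
  = 0.
Dividing by |G| = 20 gives 0/20 = 0, matching the row-orthogonality relation <chi_5, chi_2> = [chi_5 = chi_2].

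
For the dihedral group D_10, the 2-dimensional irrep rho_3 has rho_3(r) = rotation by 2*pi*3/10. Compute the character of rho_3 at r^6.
chi_{rho_3}(r^6) = 2*cos(2*pi*3*6/10) = -1/2 + sqrt(5)/2

Explanation: rho_3(r^6) is rotation by angle 2*pi*3*6/10, whose trace is 2*cos(2*pi*3*6/10) = -1/2 + sqrt(5)/2.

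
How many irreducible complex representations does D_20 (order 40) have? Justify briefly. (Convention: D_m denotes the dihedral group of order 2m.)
13

Explanation: The number of irreducible complex representations of a finite group equals its number of conjugacy classes. D_20 has 13 conjugacy classes (n/2 + 3 for n even), so D_20 (order 40) has exactly 13 irreducible complex representations.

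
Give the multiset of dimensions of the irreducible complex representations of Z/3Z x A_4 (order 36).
Dimensions: 1, 1, 1, 1, 1, 1, 1, 1, 1, 3, 3, 3

Derivation: There are 12 irreducibles (= number of conjugacy classes). Their dimensions d_i satisfy sum d_i^2 = |G| = 36: 1 + 1 + 1 + 1 + 1 + 1 + 1 + 1 + 1 + 9 + 9 + 9 = 36. (For the product with Z/3Z: each of the 3 1-dim characters of Z/3Z tensors with each irrep of A_4, giving 3 copies of each A_4-dimension.)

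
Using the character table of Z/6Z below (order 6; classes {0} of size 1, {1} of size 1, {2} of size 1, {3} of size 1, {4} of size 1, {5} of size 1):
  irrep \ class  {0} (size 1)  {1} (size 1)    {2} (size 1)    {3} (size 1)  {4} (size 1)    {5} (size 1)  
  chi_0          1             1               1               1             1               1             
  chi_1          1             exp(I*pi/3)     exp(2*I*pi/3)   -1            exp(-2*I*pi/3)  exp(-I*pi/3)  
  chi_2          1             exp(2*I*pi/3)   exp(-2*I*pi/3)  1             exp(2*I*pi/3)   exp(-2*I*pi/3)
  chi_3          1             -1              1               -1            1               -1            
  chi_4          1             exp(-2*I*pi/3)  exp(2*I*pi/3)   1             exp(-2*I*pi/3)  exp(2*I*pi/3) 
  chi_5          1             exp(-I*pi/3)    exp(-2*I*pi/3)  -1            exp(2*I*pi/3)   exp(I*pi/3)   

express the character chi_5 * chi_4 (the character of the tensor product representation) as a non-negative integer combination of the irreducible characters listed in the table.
chi_5 tensor chi_4 = chi_3 (all other irreducibles have multiplicity 0).

Working: The character of a tensor product is the pointwise product (chi_5 * chi_4)(C) = chi_5(C) * chi_4(C):
  {0}: (1)*(1), {1}: (exp(-I*pi/3))*(exp(-2*I*pi/3)), {2}: (exp(-2*I*pi/3))*(exp(2*I*pi/3)), {3}: (-1)*(1), {4}: (exp(2*I*pi/3))*(exp(-2*I*pi/3)), {5}: (exp(I*pi/3))*(exp(2*I*pi/3))
so (chi_5 * chi_4) takes values
  {0} -> 1, {1} -> -1, {2} -> 1, {3} -> -1, {4} -> 1, {5} -> -1.
Now take the inner product of this character with each irreducible chi from the table, <chi_5*chi_4, chi> = (1/6) sum_C |C| (chi_5*chi_4)(C) conj(chi(C)):
  <chi_5*chi_4, chi_0> = (1/6)[1*(1)*conj(1) + 1*(-1)*conj(1) + 1*(1)*conj(1) + 1*(-1)*conj(1) + 1*(1)*conj(1) + 1*(-1)*conj(1)]
      = (1/6)[(1) + (-1) + (1) + (-1) + (1) + (-1)] = 0/6 = 0
  <chi_5*chi_4, chi_1> = (1/6)[1*(1)*conj(1) + 1*(-1)*conj(exp(I*pi/3)) + 1*(1)*conj(exp(2*I*pi/3)) + 1*(-1)*conj(-1) + 1*(1)*conj(exp(-2*I*pi/3)) + 1*(-1)*conj(exp(-I*pi/3))]
      = (1/6)[(1) + (-exp(-I*pi/3)) + (exp(-2*I*pi/3)) + (1) + (exp(2*I*pi/3)) + (-exp(I*pi/3))] = 0/6 = 0
  <chi_5*chi_4, chi_2> = (1/6)[1*(1)*conj(1) + 1*(-1)*conj(exp(2*I*pi/3)) + 1*(1)*conj(exp(-2*I*pi/3)) + 1*(-1)*conj(1) + 1*(1)*conj(exp(2*I*pi/3)) + 1*(-1)*conj(exp(-2*I*pi/3))]
      = (1/6)[(1) + (-exp(-2*I*pi/3)) + (exp(2*I*pi/3)) + (-1) + (exp(-2*I*pi/3)) + (-exp(2*I*pi/3))] = 0/6 = 0
  <chi_5*chi_4, chi_3> = (1/6)[1*(1)*conj(1) + 1*(-1)*conj(-1) + 1*(1)*conj(1) + 1*(-1)*conj(-1) + 1*(1)*conj(1) + 1*(-1)*conj(-1)]
      = (1/6)[(1) + (1) + (1) + (1) + (1) + (1)] = 6/6 = 1
  <chi_5*chi_4, chi_4> = (1/6)[1*(1)*conj(1) + 1*(-1)*conj(exp(-2*I*pi/3)) + 1*(1)*conj(exp(2*I*pi/3)) + 1*(-1)*conj(1) + 1*(1)*conj(exp(-2*I*pi/3)) + 1*(-1)*conj(exp(2*I*pi/3))]
      = (1/6)[(1) + (-exp(2*I*pi/3)) + (exp(-2*I*pi/3)) + (-1) + (exp(2*I*pi/3)) + (-exp(-2*I*pi/3))] = 0/6 = 0
  <chi_5*chi_4, chi_5> = (1/6)[1*(1)*conj(1) + 1*(-1)*conj(exp(-I*pi/3)) + 1*(1)*conj(exp(-2*I*pi/3)) + 1*(-1)*conj(-1) + 1*(1)*conj(exp(2*I*pi/3)) + 1*(-1)*conj(exp(I*pi/3))]
      = (1/6)[(1) + (-exp(I*pi/3)) + (exp(2*I*pi/3)) + (1) + (exp(-2*I*pi/3)) + (-exp(-I*pi/3))] = 0/6 = 0
(Exp terms are combined using exp(i*s)*conj(exp(i*t)) = exp(i*(s-t)), and sums of them are collapsed using the identity that for every m > 1 the m distinct m-th roots of unity sum to 0, e.g. 1 + exp(2*I*pi/3) + exp(-2*I*pi/3) = 0.)
Hence the multiplicities are chi_3: 1. Dimension check: dim(chi_5)*dim(chi_4) = 1*1 = 1 and sum (mult * dim) = 1*1 = 1.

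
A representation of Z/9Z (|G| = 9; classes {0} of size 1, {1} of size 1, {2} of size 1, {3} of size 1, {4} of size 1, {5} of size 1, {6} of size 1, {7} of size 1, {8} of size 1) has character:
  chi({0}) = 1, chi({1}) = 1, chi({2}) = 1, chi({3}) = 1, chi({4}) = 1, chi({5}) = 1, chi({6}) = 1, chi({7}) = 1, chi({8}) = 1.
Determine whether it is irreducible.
Irreducible: <chi, chi> = 1.

Reasoning: <chi, chi> = (1/|G|) sum_C |C| * |chi(C)|^2 = (1/9)[1*|1|^2 + 1*|1|^2 + 1*|1|^2 + 1*|1|^2 + 1*|1|^2 + 1*|1|^2 + 1*|1|^2 + 1*|1|^2 + 1*|1|^2]
  = (1/9)[(1) + (1) + (1) + (1) + (1) + (1) + (1) + (1) + (1)] = 9/9 = 1.
(Exp terms are combined using exp(i*s)*conj(exp(i*t)) = exp(i*(s-t)), and sums of them are collapsed using the identity that for every m > 1 the m distinct m-th roots of unity sum to 0, e.g. 1 + exp(2*I*pi/3) + exp(-2*I*pi/3) = 0.)
A character is irreducible iff <chi, chi> = 1, so this representation is irreducible.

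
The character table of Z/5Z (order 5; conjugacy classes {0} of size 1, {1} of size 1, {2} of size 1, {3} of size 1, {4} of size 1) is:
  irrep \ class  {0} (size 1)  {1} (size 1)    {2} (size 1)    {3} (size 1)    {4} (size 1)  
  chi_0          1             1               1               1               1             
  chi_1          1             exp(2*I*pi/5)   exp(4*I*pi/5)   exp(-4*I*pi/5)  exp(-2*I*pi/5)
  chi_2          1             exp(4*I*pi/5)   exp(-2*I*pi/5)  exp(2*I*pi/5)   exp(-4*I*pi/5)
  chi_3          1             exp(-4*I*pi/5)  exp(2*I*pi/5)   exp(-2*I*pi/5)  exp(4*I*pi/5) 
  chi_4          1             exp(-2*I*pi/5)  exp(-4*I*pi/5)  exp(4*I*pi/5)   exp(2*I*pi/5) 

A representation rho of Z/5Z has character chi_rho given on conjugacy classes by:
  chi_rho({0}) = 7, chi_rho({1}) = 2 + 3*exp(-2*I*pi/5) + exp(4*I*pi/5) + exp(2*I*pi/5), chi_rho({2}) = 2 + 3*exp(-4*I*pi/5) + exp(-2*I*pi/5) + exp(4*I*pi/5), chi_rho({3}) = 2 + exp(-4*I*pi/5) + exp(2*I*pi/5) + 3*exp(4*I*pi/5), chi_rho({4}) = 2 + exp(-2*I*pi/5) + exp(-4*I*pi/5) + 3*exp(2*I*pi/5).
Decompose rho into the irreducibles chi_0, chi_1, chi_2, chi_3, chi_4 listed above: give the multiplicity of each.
Multiplicities: chi_0: 2, chi_1: 1, chi_2: 1, chi_3: 0, chi_4: 3.

Details: Use <chi_rho, chi> = (1/|G|) sum_C |C| * chi_rho(C) * conj(chi(C)) with |G| = 5 for each irreducible chi in the table:
  <chi_rho, chi_0> = (1/5)[1*(7)*conj(1) + 1*(2 + 3*exp(-2*I*pi/5) + exp(4*I*pi/5) + exp(2*I*pi/5))*conj(1) + 1*(2 + 3*exp(-4*I*pi/5) + exp(-2*I*pi/5) + exp(4*I*pi/5))*conj(1) + 1*(2 + exp(-4*I*pi/5) + exp(2*I*pi/5) + 3*exp(4*I*pi/5))*conj(1) + 1*(2 + exp(-2*I*pi/5) + exp(-4*I*pi/5) + 3*exp(2*I*pi/5))*conj(1)]
      = (1/5)[(7) + (2 + 3*exp(-2*I*pi/5) + exp(4*I*pi/5) + exp(2*I*pi/5)) + (2 + 3*exp(-4*I*pi/5) + exp(-2*I*pi/5) + exp(4*I*pi/5)) + (2 + exp(-4*I*pi/5) + exp(2*I*pi/5) + 3*exp(4*I*pi/5)) + (2 + exp(-2*I*pi/5) + exp(-4*I*pi/5) + 3*exp(2*I*pi/5))] = 10/5 = 2
  <chi_rho, chi_1> = (1/5)[1*(7)*conj(1) + 1*(2 + 3*exp(-2*I*pi/5) + exp(4*I*pi/5) + exp(2*I*pi/5))*conj(exp(2*I*pi/5)) + 1*(2 + 3*exp(-4*I*pi/5) + exp(-2*I*pi/5) + exp(4*I*pi/5))*conj(exp(4*I*pi/5)) + 1*(2 + exp(-4*I*pi/5) + exp(2*I*pi/5) + 3*exp(4*I*pi/5))*conj(exp(-4*I*pi/5)) + 1*(2 + exp(-2*I*pi/5) + exp(-4*I*pi/5) + 3*exp(2*I*pi/5))*conj(exp(-2*I*pi/5))]
      = (1/5)[(7) + (1 + 2*exp(-2*I*pi/5) + 3*exp(-4*I*pi/5) + exp(2*I*pi/5)) + (1 + 2*exp(-4*I*pi/5) + exp(4*I*pi/5) + 3*exp(2*I*pi/5)) + (1 + 3*exp(-2*I*pi/5) + exp(-4*I*pi/5) + 2*exp(4*I*pi/5)) + (1 + exp(-2*I*pi/5) + 3*exp(4*I*pi/5) + 2*exp(2*I*pi/5))] = 5/5 = 1
  <chi_rho, chi_2> = (1/5)[1*(7)*conj(1) + 1*(2 + 3*exp(-2*I*pi/5) + exp(4*I*pi/5) + exp(2*I*pi/5))*conj(exp(4*I*pi/5)) + 1*(2 + 3*exp(-4*I*pi/5) + exp(-2*I*pi/5) + exp(4*I*pi/5))*conj(exp(-2*I*pi/5)) + 1*(2 + exp(-4*I*pi/5) + exp(2*I*pi/5) + 3*exp(4*I*pi/5))*conj(exp(2*I*pi/5)) + 1*(2 + exp(-2*I*pi/5) + exp(-4*I*pi/5) + 3*exp(2*I*pi/5))*conj(exp(-4*I*pi/5))]
      = (1/5)[(7) + (1 + 2*exp(-4*I*pi/5) + exp(-2*I*pi/5) + 3*exp(4*I*pi/5)) + (1 + 3*exp(-2*I*pi/5) + exp(-4*I*pi/5) + 2*exp(2*I*pi/5)) + (1 + 2*exp(-2*I*pi/5) + exp(4*I*pi/5) + 3*exp(2*I*pi/5)) + (1 + 3*exp(-4*I*pi/5) + exp(2*I*pi/5) + 2*exp(4*I*pi/5))] = 5/5 = 1
  <chi_rho, chi_3> = (1/5)[1*(7)*conj(1) + 1*(2 + 3*exp(-2*I*pi/5) + exp(4*I*pi/5) + exp(2*I*pi/5))*conj(exp(-4*I*pi/5)) + 1*(2 + 3*exp(-4*I*pi/5) + exp(-2*I*pi/5) + exp(4*I*pi/5))*conj(exp(2*I*pi/5)) + 1*(2 + exp(-4*I*pi/5) + exp(2*I*pi/5) + 3*exp(4*I*pi/5))*conj(exp(-2*I*pi/5)) + 1*(2 + exp(-2*I*pi/5) + exp(-4*I*pi/5) + 3*exp(2*I*pi/5))*conj(exp(4*I*pi/5))]
      = (1/5)[(7) + (exp(-2*I*pi/5) + exp(-4*I*pi/5) + 2*exp(4*I*pi/5) + 3*exp(2*I*pi/5)) + (2*exp(-2*I*pi/5) + exp(-4*I*pi/5) + exp(2*I*pi/5) + 3*exp(4*I*pi/5)) + (3*exp(-4*I*pi/5) + exp(-2*I*pi/5) + exp(4*I*pi/5) + 2*exp(2*I*pi/5)) + (3*exp(-2*I*pi/5) + 2*exp(-4*I*pi/5) + exp(4*I*pi/5) + exp(2*I*pi/5))] = 0/5 = 0
  <chi_rho, chi_4> = (1/5)[1*(7)*conj(1) + 1*(2 + 3*exp(-2*I*pi/5) + exp(4*I*pi/5) + exp(2*I*pi/5))*conj(exp(-2*I*pi/5)) + 1*(2 + 3*exp(-4*I*pi/5) + exp(-2*I*pi/5) + exp(4*I*pi/5))*conj(exp(-4*I*pi/5)) + 1*(2 + exp(-4*I*pi/5) + exp(2*I*pi/5) + 3*exp(4*I*pi/5))*conj(exp(4*I*pi/5)) + 1*(2 + exp(-2*I*pi/5) + exp(-4*I*pi/5) + 3*exp(2*I*pi/5))*conj(exp(2*I*pi/5))]
      = (1/5)[(7) + (3 + exp(-4*I*pi/5) + exp(4*I*pi/5) + 2*exp(2*I*pi/5)) + (3 + exp(-2*I*pi/5) + exp(2*I*pi/5) + 2*exp(4*I*pi/5)) + (3 + 2*exp(-4*I*pi/5) + exp(-2*I*pi/5) + exp(2*I*pi/5)) + (3 + 2*exp(-2*I*pi/5) + exp(-4*I*pi/5) + exp(4*I*pi/5))] = 15/5 = 3
(Exp terms are combined using exp(i*s)*conj(exp(i*t)) = exp(i*(s-t)), and sums of them are collapsed using the identity that for every m > 1 the m distinct m-th roots of unity sum to 0, e.g. 1 + exp(2*I*pi/3) + exp(-2*I*pi/3) = 0.)
Dimension check: dim(rho) = sum (mult * dim) = 2*1 + 1*1 + 1*1 + 0*1 + 3*1 = 7 = chi_rho(e) = 7.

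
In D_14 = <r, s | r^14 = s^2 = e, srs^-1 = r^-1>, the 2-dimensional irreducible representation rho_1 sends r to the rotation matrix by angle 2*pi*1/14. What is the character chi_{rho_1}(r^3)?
chi_{rho_1}(r^3) = 2*cos(2*pi*1*3/14) = 2*cos(3*pi/7)

rho_1(r^3) is rotation by angle 2*pi*1*3/14, whose trace is 2*cos(2*pi*1*3/14) = 2*cos(3*pi/7).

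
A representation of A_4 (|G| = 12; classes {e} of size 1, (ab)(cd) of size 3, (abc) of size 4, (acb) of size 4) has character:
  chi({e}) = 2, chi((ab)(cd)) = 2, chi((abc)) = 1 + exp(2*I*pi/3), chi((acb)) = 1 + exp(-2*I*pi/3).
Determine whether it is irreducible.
Not irreducible (reducible): <chi, chi> = 2 > 1.

Argument: <chi, chi> = (1/|G|) sum_C |C| * |chi(C)|^2 = (1/12)[1*|2|^2 + 3*|2|^2 + 4*|1 + exp(2*I*pi/3)|^2 + 4*|1 + exp(-2*I*pi/3)|^2]
  = (1/12)[(4) + (12) + (4) + (4)] = 24/12 = 2.
(Exp terms are combined using exp(i*s)*conj(exp(i*t)) = exp(i*(s-t)), and sums of them are collapsed using the identity that for every m > 1 the m distinct m-th roots of unity sum to 0, e.g. 1 + exp(2*I*pi/3) + exp(-2*I*pi/3) = 0.)
A character is irreducible iff <chi, chi> = 1, so this representation is reducible.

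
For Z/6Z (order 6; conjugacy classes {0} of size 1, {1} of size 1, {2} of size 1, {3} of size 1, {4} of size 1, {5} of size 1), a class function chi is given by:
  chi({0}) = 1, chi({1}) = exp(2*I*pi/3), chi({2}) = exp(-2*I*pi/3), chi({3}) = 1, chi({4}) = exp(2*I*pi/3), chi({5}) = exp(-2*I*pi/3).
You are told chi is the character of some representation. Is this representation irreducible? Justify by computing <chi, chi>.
Irreducible: <chi, chi> = 1.

Reasoning: <chi, chi> = (1/|G|) sum_C |C| * |chi(C)|^2 = (1/6)[1*|1|^2 + 1*|exp(2*I*pi/3)|^2 + 1*|exp(-2*I*pi/3)|^2 + 1*|1|^2 + 1*|exp(2*I*pi/3)|^2 + 1*|exp(-2*I*pi/3)|^2]
  = (1/6)[(1) + (1) + (1) + (1) + (1) + (1)] = 6/6 = 1.
(Exp terms are combined using exp(i*s)*conj(exp(i*t)) = exp(i*(s-t)), and sums of them are collapsed using the identity that for every m > 1 the m distinct m-th roots of unity sum to 0, e.g. 1 + exp(2*I*pi/3) + exp(-2*I*pi/3) = 0.)
A character is irreducible iff <chi, chi> = 1, so this representation is irreducible.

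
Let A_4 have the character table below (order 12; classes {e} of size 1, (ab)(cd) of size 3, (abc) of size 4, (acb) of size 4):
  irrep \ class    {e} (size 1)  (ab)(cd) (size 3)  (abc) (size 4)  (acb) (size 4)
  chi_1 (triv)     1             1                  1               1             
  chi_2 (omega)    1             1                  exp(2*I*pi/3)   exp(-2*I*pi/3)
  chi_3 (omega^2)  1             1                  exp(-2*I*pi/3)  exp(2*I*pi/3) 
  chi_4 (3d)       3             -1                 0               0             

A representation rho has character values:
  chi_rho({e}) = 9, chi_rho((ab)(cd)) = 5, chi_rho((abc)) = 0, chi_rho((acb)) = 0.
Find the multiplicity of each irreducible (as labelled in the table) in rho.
Multiplicities: chi_1: 2, chi_2: 2, chi_3: 2, chi_4: 1.

Argument: Use <chi_rho, chi> = (1/|G|) sum_C |C| * chi_rho(C) * conj(chi(C)) with |G| = 12 for each irreducible chi in the table:
  <chi_rho, chi_1> = (1/12)[1*(9)*conj(1) + 3*(5)*conj(1) + 4*(0)*conj(1) + 4*(0)*conj(1)]
      = (1/12)[(9) + (15) + (0) + (0)] = 24/12 = 2
  <chi_rho, chi_2> = (1/12)[1*(9)*conj(1) + 3*(5)*conj(1) + 4*(0)*conj(exp(2*I*pi/3)) + 4*(0)*conj(exp(-2*I*pi/3))]
      = (1/12)[(9) + (15) + (0) + (0)] = 24/12 = 2
  <chi_rho, chi_3> = (1/12)[1*(9)*conj(1) + 3*(5)*conj(1) + 4*(0)*conj(exp(-2*I*pi/3)) + 4*(0)*conj(exp(2*I*pi/3))]
      = (1/12)[(9) + (15) + (0) + (0)] = 24/12 = 2
  <chi_rho, chi_4> = (1/12)[1*(9)*conj(3) + 3*(5)*conj(-1) + 4*(0)*conj(0) + 4*(0)*conj(0)]
      = (1/12)[(27) + (-15) + (0) + (0)] = 12/12 = 1
(Exp terms are combined using exp(i*s)*conj(exp(i*t)) = exp(i*(s-t)), and sums of them are collapsed using the identity that for every m > 1 the m distinct m-th roots of unity sum to 0, e.g. 1 + exp(2*I*pi/3) + exp(-2*I*pi/3) = 0.)
Dimension check: dim(rho) = sum (mult * dim) = 2*1 + 2*1 + 2*1 + 1*3 = 9 = chi_rho(e) = 9.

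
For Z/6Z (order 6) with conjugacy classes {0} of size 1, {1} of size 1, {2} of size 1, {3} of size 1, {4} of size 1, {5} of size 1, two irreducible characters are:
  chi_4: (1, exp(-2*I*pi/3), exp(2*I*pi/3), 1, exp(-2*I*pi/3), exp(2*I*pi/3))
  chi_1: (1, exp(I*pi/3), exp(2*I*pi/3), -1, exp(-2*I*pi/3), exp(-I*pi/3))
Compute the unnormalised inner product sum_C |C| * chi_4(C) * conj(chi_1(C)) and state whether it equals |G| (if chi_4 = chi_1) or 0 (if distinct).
Sum = 0; so <chi_4, chi_1> = 0 (distinct irreducibles are orthogonal).

Proof sketch: Compute term by term over conjugacy classes (|C| * chi_4(C) * conj(chi_1(C))):
  1*(1)*conj(1) + 1*(exp(-2*I*pi/3))*conj(exp(I*pi/3)) + 1*(exp(2*I*pi/3))*conj(exp(2*I*pi/3)) + 1*(1)*conj(-1) + 1*(exp(-2*I*pi/3))*conj(exp(-2*I*pi/3)) + 1*(exp(2*I*pi/3))*conj(exp(-I*pi/3))
  = (1) + (-1) + (1) + (-1) + (1) + (-1)
  = 0.
(Exp terms are combined using exp(i*s)*conj(exp(i*t)) = exp(i*(s-t)), and sums of them are collapsed using the identity that for every m > 1 the m distinct m-th roots of unity sum to 0, e.g. 1 + exp(2*I*pi/3) + exp(-2*I*pi/3) = 0.)
Dividing by |G| = 6 gives 0/6 = 0, matching the row-orthogonality relation <chi_4, chi_1> = [chi_4 = chi_1].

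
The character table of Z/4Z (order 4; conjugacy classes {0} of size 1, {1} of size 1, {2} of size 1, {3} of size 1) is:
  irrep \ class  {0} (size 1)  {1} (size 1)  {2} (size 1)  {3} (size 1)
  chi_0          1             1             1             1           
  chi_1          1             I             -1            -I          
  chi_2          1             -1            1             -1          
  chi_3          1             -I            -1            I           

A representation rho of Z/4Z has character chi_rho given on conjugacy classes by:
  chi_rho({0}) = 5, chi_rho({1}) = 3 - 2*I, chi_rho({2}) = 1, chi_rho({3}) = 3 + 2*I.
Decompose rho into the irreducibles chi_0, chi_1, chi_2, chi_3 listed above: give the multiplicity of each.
Multiplicities: chi_0: 3, chi_1: 0, chi_2: 0, chi_3: 2.

Argument: Use <chi_rho, chi> = (1/|G|) sum_C |C| * chi_rho(C) * conj(chi(C)) with |G| = 4 for each irreducible chi in the table:
  <chi_rho, chi_0> = (1/4)[1*(5)*conj(1) + 1*(3 - 2*I)*conj(1) + 1*(1)*conj(1) + 1*(3 + 2*I)*conj(1)]
      = (1/4)[(5) + (3 - 2*I) + (1) + (3 + 2*I)] = 12/4 = 3
  <chi_rho, chi_1> = (1/4)[1*(5)*conj(1) + 1*(3 - 2*I)*conj(I) + 1*(1)*conj(-1) + 1*(3 + 2*I)*conj(-I)]
      = (1/4)[(5) + (-2 - 3*I) + (-1) + (-2 + 3*I)] = 0/4 = 0
  <chi_rho, chi_2> = (1/4)[1*(5)*conj(1) + 1*(3 - 2*I)*conj(-1) + 1*(1)*conj(1) + 1*(3 + 2*I)*conj(-1)]
      = (1/4)[(5) + (-3 + 2*I) + (1) + (-3 - 2*I)] = 0/4 = 0
  <chi_rho, chi_3> = (1/4)[1*(5)*conj(1) + 1*(3 - 2*I)*conj(-I) + 1*(1)*conj(-1) + 1*(3 + 2*I)*conj(I)]
      = (1/4)[(5) + (2 + 3*I) + (-1) + (2 - 3*I)] = 8/4 = 2
(Exp terms are combined using exp(i*s)*conj(exp(i*t)) = exp(i*(s-t)), and sums of them are collapsed using the identity that for every m > 1 the m distinct m-th roots of unity sum to 0, e.g. 1 + exp(2*I*pi/3) + exp(-2*I*pi/3) = 0.)
Dimension check: dim(rho) = sum (mult * dim) = 3*1 + 0*1 + 0*1 + 2*1 = 5 = chi_rho(e) = 5.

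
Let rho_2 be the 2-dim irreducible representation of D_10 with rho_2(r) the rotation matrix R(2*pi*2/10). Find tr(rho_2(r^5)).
chi_{rho_2}(r^5) = 2*cos(2*pi*2*5/10) = 2

Justification: rho_2(r^5) is rotation by angle 2*pi*2*5/10, whose trace is 2*cos(2*pi*2*5/10) = 2.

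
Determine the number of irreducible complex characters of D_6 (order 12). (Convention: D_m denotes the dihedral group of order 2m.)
6

Proof sketch: The number of irreducible complex representations of a finite group equals its number of conjugacy classes. D_6 has 6 conjugacy classes (n/2 + 3 for n even), so D_6 (order 12) has exactly 6 irreducible complex representations.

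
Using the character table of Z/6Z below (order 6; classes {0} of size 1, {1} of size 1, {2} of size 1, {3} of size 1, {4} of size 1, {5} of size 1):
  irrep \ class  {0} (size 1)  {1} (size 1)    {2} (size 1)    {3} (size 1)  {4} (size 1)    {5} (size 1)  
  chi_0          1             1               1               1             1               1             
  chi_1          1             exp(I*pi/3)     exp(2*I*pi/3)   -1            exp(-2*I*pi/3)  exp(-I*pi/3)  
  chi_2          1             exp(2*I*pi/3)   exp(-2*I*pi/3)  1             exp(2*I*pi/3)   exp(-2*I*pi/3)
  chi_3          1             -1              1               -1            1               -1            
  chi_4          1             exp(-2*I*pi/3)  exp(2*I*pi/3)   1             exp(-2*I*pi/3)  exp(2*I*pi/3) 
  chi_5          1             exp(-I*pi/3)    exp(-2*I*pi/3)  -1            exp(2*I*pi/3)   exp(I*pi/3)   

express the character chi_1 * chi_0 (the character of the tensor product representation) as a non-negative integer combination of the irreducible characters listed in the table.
chi_1 tensor chi_0 = chi_1 (all other irreducibles have multiplicity 0).

Why: The character of a tensor product is the pointwise product (chi_1 * chi_0)(C) = chi_1(C) * chi_0(C):
  {0}: (1)*(1), {1}: (exp(I*pi/3))*(1), {2}: (exp(2*I*pi/3))*(1), {3}: (-1)*(1), {4}: (exp(-2*I*pi/3))*(1), {5}: (exp(-I*pi/3))*(1)
so (chi_1 * chi_0) takes values
  {0} -> 1, {1} -> exp(I*pi/3), {2} -> exp(2*I*pi/3), {3} -> -1, {4} -> exp(-2*I*pi/3), {5} -> exp(-I*pi/3).
Now take the inner product of this character with each irreducible chi from the table, <chi_1*chi_0, chi> = (1/6) sum_C |C| (chi_1*chi_0)(C) conj(chi(C)):
  <chi_1*chi_0, chi_0> = (1/6)[1*(1)*conj(1) + 1*(exp(I*pi/3))*conj(1) + 1*(exp(2*I*pi/3))*conj(1) + 1*(-1)*conj(1) + 1*(exp(-2*I*pi/3))*conj(1) + 1*(exp(-I*pi/3))*conj(1)]
      = (1/6)[(1) + (exp(I*pi/3)) + (exp(2*I*pi/3)) + (-1) + (exp(-2*I*pi/3)) + (exp(-I*pi/3))] = 0/6 = 0
  <chi_1*chi_0, chi_1> = (1/6)[1*(1)*conj(1) + 1*(exp(I*pi/3))*conj(exp(I*pi/3)) + 1*(exp(2*I*pi/3))*conj(exp(2*I*pi/3)) + 1*(-1)*conj(-1) + 1*(exp(-2*I*pi/3))*conj(exp(-2*I*pi/3)) + 1*(exp(-I*pi/3))*conj(exp(-I*pi/3))]
      = (1/6)[(1) + (1) + (1) + (1) + (1) + (1)] = 6/6 = 1
  <chi_1*chi_0, chi_2> = (1/6)[1*(1)*conj(1) + 1*(exp(I*pi/3))*conj(exp(2*I*pi/3)) + 1*(exp(2*I*pi/3))*conj(exp(-2*I*pi/3)) + 1*(-1)*conj(1) + 1*(exp(-2*I*pi/3))*conj(exp(2*I*pi/3)) + 1*(exp(-I*pi/3))*conj(exp(-2*I*pi/3))]
      = (1/6)[(1) + (exp(-I*pi/3)) + (exp(-2*I*pi/3)) + (-1) + (exp(2*I*pi/3)) + (exp(I*pi/3))] = 0/6 = 0
  <chi_1*chi_0, chi_3> = (1/6)[1*(1)*conj(1) + 1*(exp(I*pi/3))*conj(-1) + 1*(exp(2*I*pi/3))*conj(1) + 1*(-1)*conj(-1) + 1*(exp(-2*I*pi/3))*conj(1) + 1*(exp(-I*pi/3))*conj(-1)]
      = (1/6)[(1) + (-exp(I*pi/3)) + (exp(2*I*pi/3)) + (1) + (exp(-2*I*pi/3)) + (-exp(-I*pi/3))] = 0/6 = 0
  <chi_1*chi_0, chi_4> = (1/6)[1*(1)*conj(1) + 1*(exp(I*pi/3))*conj(exp(-2*I*pi/3)) + 1*(exp(2*I*pi/3))*conj(exp(2*I*pi/3)) + 1*(-1)*conj(1) + 1*(exp(-2*I*pi/3))*conj(exp(-2*I*pi/3)) + 1*(exp(-I*pi/3))*conj(exp(2*I*pi/3))]
      = (1/6)[(1) + (-1) + (1) + (-1) + (1) + (-1)] = 0/6 = 0
  <chi_1*chi_0, chi_5> = (1/6)[1*(1)*conj(1) + 1*(exp(I*pi/3))*conj(exp(-I*pi/3)) + 1*(exp(2*I*pi/3))*conj(exp(-2*I*pi/3)) + 1*(-1)*conj(-1) + 1*(exp(-2*I*pi/3))*conj(exp(2*I*pi/3)) + 1*(exp(-I*pi/3))*conj(exp(I*pi/3))]
      = (1/6)[(1) + (exp(2*I*pi/3)) + (exp(-2*I*pi/3)) + (1) + (exp(2*I*pi/3)) + (exp(-2*I*pi/3))] = 0/6 = 0
(Exp terms are combined using exp(i*s)*conj(exp(i*t)) = exp(i*(s-t)), and sums of them are collapsed using the identity that for every m > 1 the m distinct m-th roots of unity sum to 0, e.g. 1 + exp(2*I*pi/3) + exp(-2*I*pi/3) = 0.)
Hence the multiplicities are chi_1: 1. Dimension check: dim(chi_1)*dim(chi_0) = 1*1 = 1 and sum (mult * dim) = 1*1 = 1.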